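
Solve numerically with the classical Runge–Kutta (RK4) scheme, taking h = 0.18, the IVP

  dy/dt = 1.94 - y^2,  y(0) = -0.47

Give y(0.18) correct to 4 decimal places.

RK4: k1 = f(t_n, y_n); k2 = f(t_n + h/2, y_n + (h/2)·k1); k3 = f(t_n + h/2, y_n + (h/2)·k2); k4 = f(t_n + h, y_n + h·k3); y_{n+1} = y_n + (h/6)·(k1 + 2k2 + 2k3 + k4).
t=0.000000, y=-0.470000:
  k1 = f(0.000000, -0.470000) = 1.719100
  k2 = f(0.090000, -0.315281) = 1.840598
  k3 = f(0.090000, -0.304346) = 1.847373
  k4 = f(0.180000, -0.137473) = 1.921101
  y ← -0.470000 + (0.18/6)·(k1 + 2k2 + 2k3 + k4) = -0.139516
y(0.18) ≈ -0.1395

-0.1395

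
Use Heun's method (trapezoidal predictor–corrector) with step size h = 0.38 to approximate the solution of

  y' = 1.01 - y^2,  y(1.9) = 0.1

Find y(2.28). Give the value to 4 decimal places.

0.4381

Heun: k1 = f(s_n, y_n); k2 = f(s_n + h, y_n + h·k1); y_{n+1} = y_n + (h/2)·(k1 + k2).
s=1.900000, y=0.100000:
  k1 = f(1.900000, 0.100000) = 1.000000
  k2 = f(2.280000, 0.480000) = 0.779600
  y ← 0.100000 + (0.38/2)·(1.000000 + 0.779600) = 0.438124
y(2.28) ≈ 0.4381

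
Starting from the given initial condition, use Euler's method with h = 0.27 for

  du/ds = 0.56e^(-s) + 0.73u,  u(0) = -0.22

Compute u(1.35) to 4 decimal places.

0.2258

Euler: u_{n+1} = u_n + h·f(s_n, u_n).
s=0.000000, u=-0.220000: f=0.399400 → u ← -0.220000 + 0.27·0.399400 = -0.112162
s=0.270000, u=-0.112162: f=0.345614 → u ← -0.112162 + 0.27·0.345614 = -0.018846
s=0.540000, u=-0.018846: f=0.312581 → u ← -0.018846 + 0.27·0.312581 = 0.065551
s=0.810000, u=0.065551: f=0.296973 → u ← 0.065551 + 0.27·0.296973 = 0.145733
s=1.080000, u=0.145733: f=0.296559 → u ← 0.145733 + 0.27·0.296559 = 0.225804
u(1.35) ≈ 0.2258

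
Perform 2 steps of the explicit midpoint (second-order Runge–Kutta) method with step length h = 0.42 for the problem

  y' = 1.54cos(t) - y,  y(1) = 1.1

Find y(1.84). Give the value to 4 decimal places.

0.5360

Midpoint: k1 = f(t_n, y_n); k2 = f(t_n + h/2, y_n + (h/2)·k1); y_{n+1} = y_n + h·k2.
t=1.000000, y=1.100000:
  k1 = f(1.000000, 1.100000) = -0.267934
  k2 = f(1.210000, 1.043734) = -0.500084
  y ← 1.100000 + 0.42·(-0.500084) = 0.889965
t=1.420000, y=0.889965:
  k1 = f(1.420000, 0.889965) = -0.658618
  k2 = f(1.630000, 0.751655) = -0.842775
  y ← 0.889965 + 0.42·(-0.842775) = 0.535999
y(1.84) ≈ 0.5360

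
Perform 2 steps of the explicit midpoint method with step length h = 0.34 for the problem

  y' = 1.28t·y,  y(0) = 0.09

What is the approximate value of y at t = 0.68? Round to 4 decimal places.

Midpoint: k1 = f(t_n, y_n); k2 = f(t_n + h/2, y_n + (h/2)·k1); y_{n+1} = y_n + h·k2.
t=0.000000, y=0.090000:
  k1 = f(0.000000, 0.090000) = 0.000000
  k2 = f(0.170000, 0.090000) = 0.019584
  y ← 0.090000 + 0.34·0.019584 = 0.096659
t=0.340000, y=0.096659:
  k1 = f(0.340000, 0.096659) = 0.042066
  k2 = f(0.510000, 0.103810) = 0.067767
  y ← 0.096659 + 0.34·0.067767 = 0.119699
y(0.68) ≈ 0.1197

0.1197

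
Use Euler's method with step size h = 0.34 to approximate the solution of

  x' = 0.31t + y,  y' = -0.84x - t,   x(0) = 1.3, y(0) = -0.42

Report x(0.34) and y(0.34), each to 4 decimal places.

1.1572, -0.7913

Euler on (x,y): x_{n+1} = x_n + h·x', y_{n+1} = y_n + h·y'.
0.000000: (1.300000, -0.420000); f=(-0.420000, -1.092000) → (1.157200, -0.791280)
(x(0.34), y(0.34)) ≈ (1.1572, -0.7913)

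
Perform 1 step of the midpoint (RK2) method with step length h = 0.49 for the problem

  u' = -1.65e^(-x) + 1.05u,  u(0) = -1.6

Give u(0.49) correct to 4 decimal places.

-3.4758

Midpoint: k1 = f(x_n, u_n); k2 = f(x_n + h/2, u_n + (h/2)·k1); u_{n+1} = u_n + h·k2.
x=0.000000, u=-1.600000:
  k1 = f(0.000000, -1.600000) = -3.330000
  k2 = f(0.245000, -2.415850) = -3.828105
  u ← -1.600000 + 0.49·(-3.828105) = -3.475771
u(0.49) ≈ -3.4758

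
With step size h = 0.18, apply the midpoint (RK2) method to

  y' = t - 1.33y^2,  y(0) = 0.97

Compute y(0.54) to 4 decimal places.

Midpoint: k1 = f(t_n, y_n); k2 = f(t_n + h/2, y_n + (h/2)·k1); y_{n+1} = y_n + h·k2.
t=0.000000, y=0.970000:
  k1 = f(0.000000, 0.970000) = -1.251397
  k2 = f(0.090000, 0.857374) = -0.887671
  y ← 0.970000 + 0.18·(-0.887671) = 0.810219
t=0.180000, y=0.810219:
  k1 = f(0.180000, 0.810219) = -0.693086
  k2 = f(0.270000, 0.747842) = -0.473825
  y ← 0.810219 + 0.18·(-0.473825) = 0.724931
t=0.360000, y=0.724931:
  k1 = f(0.360000, 0.724931) = -0.338948
  k2 = f(0.450000, 0.694425) = -0.191362
  y ← 0.724931 + 0.18·(-0.191362) = 0.690486
y(0.54) ≈ 0.6905

0.6905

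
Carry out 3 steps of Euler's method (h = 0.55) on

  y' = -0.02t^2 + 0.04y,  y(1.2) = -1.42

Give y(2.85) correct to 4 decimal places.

Euler: y_{n+1} = y_n + h·f(t_n, y_n).
t=1.200000, y=-1.420000: f=-0.085600 → y ← -1.420000 + 0.55·(-0.085600) = -1.467080
t=1.750000, y=-1.467080: f=-0.119933 → y ← -1.467080 + 0.55·(-0.119933) = -1.533043
t=2.300000, y=-1.533043: f=-0.167122 → y ← -1.533043 + 0.55·(-0.167122) = -1.624960
y(2.85) ≈ -1.6250

-1.6250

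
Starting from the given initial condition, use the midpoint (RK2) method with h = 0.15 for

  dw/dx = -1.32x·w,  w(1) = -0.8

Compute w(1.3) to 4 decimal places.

Midpoint: k1 = f(x_n, w_n); k2 = f(x_n + h/2, w_n + (h/2)·k1); w_{n+1} = w_n + h·k2.
x=1.000000, w=-0.800000:
  k1 = f(1.000000, -0.800000) = 1.056000
  k2 = f(1.075000, -0.720800) = 1.022815
  w ← -0.800000 + 0.15·1.022815 = -0.646578
x=1.150000, w=-0.646578:
  k1 = f(1.150000, -0.646578) = 0.981505
  k2 = f(1.225000, -0.572965) = 0.926484
  w ← -0.646578 + 0.15·0.926484 = -0.507605
w(1.3) ≈ -0.5076

-0.5076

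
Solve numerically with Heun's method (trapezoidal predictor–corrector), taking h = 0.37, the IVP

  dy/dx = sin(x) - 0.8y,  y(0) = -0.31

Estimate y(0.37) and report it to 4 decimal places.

Heun: k1 = f(x_n, y_n); k2 = f(x_n + h, y_n + h·k1); y_{n+1} = y_n + (h/2)·(k1 + k2).
x=0.000000, y=-0.310000:
  k1 = f(0.000000, -0.310000) = 0.248000
  k2 = f(0.370000, -0.218240) = 0.536207
  y ← -0.310000 + (0.37/2)·(0.248000 + 0.536207) = -0.164922
y(0.37) ≈ -0.1649

-0.1649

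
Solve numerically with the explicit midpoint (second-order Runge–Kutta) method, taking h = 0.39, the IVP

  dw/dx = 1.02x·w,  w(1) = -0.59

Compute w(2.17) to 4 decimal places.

Midpoint: k1 = f(x_n, w_n); k2 = f(x_n + h/2, w_n + (h/2)·k1); w_{n+1} = w_n + h·k2.
x=1.000000, w=-0.590000:
  k1 = f(1.000000, -0.590000) = -0.601800
  k2 = f(1.195000, -0.707351) = -0.862190
  w ← -0.590000 + 0.39·(-0.862190) = -0.926254
x=1.390000, w=-0.926254:
  k1 = f(1.390000, -0.926254) = -1.313243
  k2 = f(1.585000, -1.182337) = -1.911484
  w ← -0.926254 + 0.39·(-1.911484) = -1.671733
x=1.780000, w=-1.671733:
  k1 = f(1.780000, -1.671733) = -3.035198
  k2 = f(1.975000, -2.263596) = -4.560015
  w ← -1.671733 + 0.39·(-4.560015) = -3.450138
w(2.17) ≈ -3.4501

-3.4501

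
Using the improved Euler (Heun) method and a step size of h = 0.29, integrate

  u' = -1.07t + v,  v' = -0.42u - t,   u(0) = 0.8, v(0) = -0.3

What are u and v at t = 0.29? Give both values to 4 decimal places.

0.6539, -0.4342

Heun on (u,v): k1 = f(t_n, state_n); k2 = f(t_n + h, state_n + h·k1); state_{n+1} = state_n + (h/2)·(k1 + k2).
0.000000: (0.800000, -0.300000)
  k1 = (-0.300000, -0.336000)
  predictor → (0.713000, -0.397440)
  k2 = (-0.707740, -0.589460)
  → (0.653878, -0.434192)
(u(0.29), v(0.29)) ≈ (0.6539, -0.4342)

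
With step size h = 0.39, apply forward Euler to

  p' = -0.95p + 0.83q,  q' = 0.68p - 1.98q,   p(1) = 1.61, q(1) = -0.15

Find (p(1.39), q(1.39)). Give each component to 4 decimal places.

Euler on (p,q): p_{n+1} = p_n + h·p', q_{n+1} = q_n + h·q'.
1.000000: (1.610000, -0.150000); f=(-1.654000, 1.391800) → (0.964940, 0.392802)
(p(1.39), q(1.39)) ≈ (0.9649, 0.3928)

0.9649, 0.3928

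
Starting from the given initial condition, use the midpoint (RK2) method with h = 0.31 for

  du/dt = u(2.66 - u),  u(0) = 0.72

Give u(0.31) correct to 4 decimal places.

Midpoint: k1 = f(t_n, u_n); k2 = f(t_n + h/2, u_n + (h/2)·k1); u_{n+1} = u_n + h·k2.
t=0.000000, u=0.720000:
  k1 = f(0.000000, 0.720000) = 1.396800
  k2 = f(0.155000, 0.936504) = 1.614061
  u ← 0.720000 + 0.31·1.614061 = 1.220359
u(0.31) ≈ 1.2204

1.2204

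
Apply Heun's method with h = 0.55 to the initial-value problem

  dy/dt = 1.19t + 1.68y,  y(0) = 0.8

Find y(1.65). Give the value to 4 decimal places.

14.2817

Heun: k1 = f(t_n, y_n); k2 = f(t_n + h, y_n + h·k1); y_{n+1} = y_n + (h/2)·(k1 + k2).
t=0.000000, y=0.800000:
  k1 = f(0.000000, 0.800000) = 1.344000
  k2 = f(0.550000, 1.539200) = 3.240356
  y ← 0.800000 + (0.55/2)·(1.344000 + 3.240356) = 2.060698
t=0.550000, y=2.060698:
  k1 = f(0.550000, 2.060698) = 4.116472
  k2 = f(1.100000, 4.324758) = 8.574593
  y ← 2.060698 + (0.55/2)·(4.116472 + 8.574593) = 5.550741
t=1.100000, y=5.550741:
  k1 = f(1.100000, 5.550741) = 10.634245
  k2 = f(1.650000, 11.399576) = 21.114787
  y ← 5.550741 + (0.55/2)·(10.634245 + 21.114787) = 14.281725
y(1.65) ≈ 14.2817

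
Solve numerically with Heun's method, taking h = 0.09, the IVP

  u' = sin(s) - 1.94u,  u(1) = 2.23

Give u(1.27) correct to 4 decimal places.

1.5150

Heun: k1 = f(s_n, u_n); k2 = f(s_n + h, u_n + h·k1); u_{n+1} = u_n + (h/2)·(k1 + k2).
s=1.000000, u=2.230000:
  k1 = f(1.000000, 2.230000) = -3.484729
  k2 = f(1.090000, 1.916374) = -2.831139
  u ← 2.230000 + (0.09/2)·(-3.484729 + (-2.831139)) = 1.945786
s=1.090000, u=1.945786:
  k1 = f(1.090000, 1.945786) = -2.888198
  k2 = f(1.180000, 1.685848) = -2.345939
  u ← 1.945786 + (0.09/2)·(-2.888198 + (-2.345939)) = 1.710250
s=1.180000, u=1.710250:
  k1 = f(1.180000, 1.710250) = -2.393279
  k2 = f(1.270000, 1.494855) = -1.944917
  u ← 1.710250 + (0.09/2)·(-2.393279 + (-1.944917)) = 1.515031
u(1.27) ≈ 1.5150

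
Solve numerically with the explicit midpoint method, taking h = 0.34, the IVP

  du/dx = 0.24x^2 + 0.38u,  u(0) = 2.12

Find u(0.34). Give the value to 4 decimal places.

2.4140

Midpoint: k1 = f(x_n, u_n); k2 = f(x_n + h/2, u_n + (h/2)·k1); u_{n+1} = u_n + h·k2.
x=0.000000, u=2.120000:
  k1 = f(0.000000, 2.120000) = 0.805600
  k2 = f(0.170000, 2.256952) = 0.864578
  u ← 2.120000 + 0.34·0.864578 = 2.413956
u(0.34) ≈ 2.4140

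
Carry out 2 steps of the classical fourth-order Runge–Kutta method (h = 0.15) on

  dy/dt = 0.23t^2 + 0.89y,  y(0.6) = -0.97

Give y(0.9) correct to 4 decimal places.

RK4: k1 = f(t_n, y_n); k2 = f(t_n + h/2, y_n + (h/2)·k1); k3 = f(t_n + h/2, y_n + (h/2)·k2); k4 = f(t_n + h, y_n + h·k3); y_{n+1} = y_n + (h/6)·(k1 + 2k2 + 2k3 + k4).
t=0.600000, y=-0.970000:
  k1 = f(0.600000, -0.970000) = -0.780500
  k2 = f(0.675000, -1.028537) = -0.810605
  k3 = f(0.675000, -1.030795) = -0.812614
  k4 = f(0.750000, -1.091892) = -0.842409
  y ← -0.970000 + (0.15/6)·(k1 + 2k2 + 2k3 + k4) = -1.091734
t=0.750000, y=-1.091734:
  k1 = f(0.750000, -1.091734) = -0.842268
  k2 = f(0.825000, -1.154904) = -0.871321
  k3 = f(0.825000, -1.157083) = -0.873260
  k4 = f(0.900000, -1.222723) = -0.901923
  y ← -1.091734 + (0.15/6)·(k1 + 2k2 + 2k3 + k4) = -1.222567
y(0.9) ≈ -1.2226

-1.2226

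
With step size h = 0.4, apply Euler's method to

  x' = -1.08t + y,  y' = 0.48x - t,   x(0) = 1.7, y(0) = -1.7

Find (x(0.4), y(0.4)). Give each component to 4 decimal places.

1.0200, -1.3736

Euler on (x,y): x_{n+1} = x_n + h·x', y_{n+1} = y_n + h·y'.
0.000000: (1.700000, -1.700000); f=(-1.700000, 0.816000) → (1.020000, -1.373600)
(x(0.4), y(0.4)) ≈ (1.0200, -1.3736)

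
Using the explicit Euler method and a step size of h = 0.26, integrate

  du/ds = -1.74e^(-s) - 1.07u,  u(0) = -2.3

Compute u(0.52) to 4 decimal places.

-1.8737

Euler: u_{n+1} = u_n + h·f(s_n, u_n).
s=0.000000, u=-2.300000: f=0.721000 → u ← -2.300000 + 0.26·0.721000 = -2.112540
s=0.260000, u=-2.112540: f=0.918788 → u ← -2.112540 + 0.26·0.918788 = -1.873655
u(0.52) ≈ -1.8737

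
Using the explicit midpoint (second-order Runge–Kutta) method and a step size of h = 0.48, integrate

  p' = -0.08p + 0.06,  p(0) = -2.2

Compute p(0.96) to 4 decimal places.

-1.9820

Midpoint: k1 = f(t_n, p_n); k2 = f(t_n + h/2, p_n + (h/2)·k1); p_{n+1} = p_n + h·k2.
t=0.000000, p=-2.200000:
  k1 = f(0.000000, -2.200000) = 0.236000
  k2 = f(0.240000, -2.143360) = 0.231469
  p ← -2.200000 + 0.48·0.231469 = -2.088895
t=0.480000, p=-2.088895:
  k1 = f(0.480000, -2.088895) = 0.227112
  k2 = f(0.720000, -2.034388) = 0.222751
  p ← -2.088895 + 0.48·0.222751 = -1.981974
p(0.96) ≈ -1.9820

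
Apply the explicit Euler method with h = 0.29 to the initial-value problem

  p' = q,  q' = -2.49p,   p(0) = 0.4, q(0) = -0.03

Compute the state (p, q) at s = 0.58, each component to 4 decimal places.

0.2988, -0.6014

Euler on (p,q): p_{n+1} = p_n + h·p', q_{n+1} = q_n + h·q'.
0.000000: (0.400000, -0.030000); f=(-0.030000, -0.996000) → (0.391300, -0.318840)
0.290000: (0.391300, -0.318840); f=(-0.318840, -0.974337) → (0.298836, -0.601398)
(p(0.58), q(0.58)) ≈ (0.2988, -0.6014)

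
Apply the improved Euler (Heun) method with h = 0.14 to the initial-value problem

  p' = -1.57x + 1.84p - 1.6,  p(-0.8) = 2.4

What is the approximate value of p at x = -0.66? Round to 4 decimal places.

3.0281

Heun: k1 = f(x_n, p_n); k2 = f(x_n + h, p_n + h·k1); p_{n+1} = p_n + (h/2)·(k1 + k2).
x=-0.800000, p=2.400000:
  k1 = f(-0.800000, 2.400000) = 4.072000
  k2 = f(-0.660000, 2.970080) = 4.901147
  p ← 2.400000 + (0.14/2)·(4.072000 + 4.901147) = 3.028120
p(-0.66) ≈ 3.0281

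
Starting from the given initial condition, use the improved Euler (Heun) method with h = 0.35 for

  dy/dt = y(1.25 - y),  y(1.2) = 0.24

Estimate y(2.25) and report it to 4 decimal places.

0.5822

Heun: k1 = f(t_n, y_n); k2 = f(t_n + h, y_n + h·k1); y_{n+1} = y_n + (h/2)·(k1 + k2).
t=1.200000, y=0.240000:
  k1 = f(1.200000, 0.240000) = 0.242400
  k2 = f(1.550000, 0.324840) = 0.300529
  y ← 0.240000 + (0.35/2)·(0.242400 + 0.300529) = 0.335013
t=1.550000, y=0.335013:
  k1 = f(1.550000, 0.335013) = 0.306532
  k2 = f(1.900000, 0.442299) = 0.357245
  y ← 0.335013 + (0.35/2)·(0.306532 + 0.357245) = 0.451174
t=1.900000, y=0.451174:
  k1 = f(1.900000, 0.451174) = 0.360409
  k2 = f(2.250000, 0.577317) = 0.388351
  y ← 0.451174 + (0.35/2)·(0.360409 + 0.388351) = 0.582207
y(2.25) ≈ 0.5822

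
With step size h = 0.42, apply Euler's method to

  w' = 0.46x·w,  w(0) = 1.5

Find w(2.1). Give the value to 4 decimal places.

3.1045

Euler: w_{n+1} = w_n + h·f(x_n, w_n).
x=0.000000, w=1.500000: f=0.000000 → w ← 1.500000 + 0.42·0.000000 = 1.500000
x=0.420000, w=1.500000: f=0.289800 → w ← 1.500000 + 0.42·0.289800 = 1.621716
x=0.840000, w=1.621716: f=0.626631 → w ← 1.621716 + 0.42·0.626631 = 1.884901
x=1.260000, w=1.884901: f=1.092489 → w ← 1.884901 + 0.42·1.092489 = 2.343746
x=1.680000, w=2.343746: f=1.811247 → w ← 2.343746 + 0.42·1.811247 = 3.104470
w(2.1) ≈ 3.1045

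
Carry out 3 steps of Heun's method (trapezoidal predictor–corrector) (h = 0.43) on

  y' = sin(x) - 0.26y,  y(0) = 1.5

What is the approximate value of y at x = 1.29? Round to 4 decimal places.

Heun: k1 = f(x_n, y_n); k2 = f(x_n + h, y_n + h·k1); y_{n+1} = y_n + (h/2)·(k1 + k2).
x=0.000000, y=1.500000:
  k1 = f(0.000000, 1.500000) = -0.390000
  k2 = f(0.430000, 1.332300) = 0.070473
  y ← 1.500000 + (0.43/2)·(-0.390000 + 0.070473) = 1.431302
x=0.430000, y=1.431302:
  k1 = f(0.430000, 1.431302) = 0.044732
  k2 = f(0.860000, 1.450537) = 0.380703
  y ← 1.431302 + (0.43/2)·(0.044732 + 0.380703) = 1.522770
x=0.860000, y=1.522770:
  k1 = f(0.860000, 1.522770) = 0.361922
  k2 = f(1.290000, 1.678397) = 0.524452
  y ← 1.522770 + (0.43/2)·(0.361922 + 0.524452) = 1.713341
y(1.29) ≈ 1.7133

1.7133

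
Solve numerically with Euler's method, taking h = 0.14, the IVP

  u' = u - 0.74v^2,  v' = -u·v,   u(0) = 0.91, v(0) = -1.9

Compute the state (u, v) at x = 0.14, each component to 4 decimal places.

Euler on (u,v): u_{n+1} = u_n + h·u', v_{n+1} = v_n + h·v'.
0.000000: (0.910000, -1.900000); f=(-1.761400, 1.729000) → (0.663404, -1.657940)
(u(0.14), v(0.14)) ≈ (0.6634, -1.6579)

0.6634, -1.6579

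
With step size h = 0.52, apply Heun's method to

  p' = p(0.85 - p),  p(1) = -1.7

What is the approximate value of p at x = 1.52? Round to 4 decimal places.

Heun: k1 = f(x_n, p_n); k2 = f(x_n + h, p_n + h·k1); p_{n+1} = p_n + (h/2)·(k1 + k2).
x=1.000000, p=-1.700000:
  k1 = f(1.000000, -1.700000) = -4.335000
  k2 = f(1.520000, -3.954200) = -18.996768
  p ← -1.700000 + (0.52/2)·(-4.335000 + (-18.996768)) = -7.766260
p(1.52) ≈ -7.7663

-7.7663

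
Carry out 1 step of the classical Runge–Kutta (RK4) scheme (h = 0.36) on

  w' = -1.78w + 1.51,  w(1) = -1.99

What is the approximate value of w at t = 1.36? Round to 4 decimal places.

-0.6494

RK4: k1 = f(t_n, w_n); k2 = f(t_n + h/2, w_n + (h/2)·k1); k3 = f(t_n + h/2, w_n + (h/2)·k2); k4 = f(t_n + h, w_n + h·k3); w_{n+1} = w_n + (h/6)·(k1 + 2k2 + 2k3 + k4).
t=1.000000, w=-1.990000:
  k1 = f(1.000000, -1.990000) = 5.052200
  k2 = f(1.180000, -1.080604) = 3.433475
  k3 = f(1.180000, -1.371974) = 3.952115
  k4 = f(1.360000, -0.567239) = 2.519685
  w ← -1.990000 + (0.36/6)·(k1 + 2k2 + 2k3 + k4) = -0.649416
w(1.36) ≈ -0.6494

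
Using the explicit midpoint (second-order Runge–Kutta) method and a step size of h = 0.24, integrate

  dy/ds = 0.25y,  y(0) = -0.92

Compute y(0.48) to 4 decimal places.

-1.0372

Midpoint: k1 = f(s_n, y_n); k2 = f(s_n + h/2, y_n + (h/2)·k1); y_{n+1} = y_n + h·k2.
s=0.000000, y=-0.920000:
  k1 = f(0.000000, -0.920000) = -0.230000
  k2 = f(0.120000, -0.947600) = -0.236900
  y ← -0.920000 + 0.24·(-0.236900) = -0.976856
s=0.240000, y=-0.976856:
  k1 = f(0.240000, -0.976856) = -0.244214
  k2 = f(0.360000, -1.006162) = -0.251540
  y ← -0.976856 + 0.24·(-0.251540) = -1.037226
y(0.48) ≈ -1.0372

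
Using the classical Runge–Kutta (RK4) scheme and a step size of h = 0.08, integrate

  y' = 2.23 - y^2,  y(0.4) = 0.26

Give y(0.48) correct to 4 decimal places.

0.4287

RK4: k1 = f(t_n, y_n); k2 = f(t_n + h/2, y_n + (h/2)·k1); k3 = f(t_n + h/2, y_n + (h/2)·k2); k4 = f(t_n + h, y_n + h·k3); y_{n+1} = y_n + (h/6)·(k1 + 2k2 + 2k3 + k4).
t=0.400000, y=0.260000:
  k1 = f(0.400000, 0.260000) = 2.162400
  k2 = f(0.440000, 0.346496) = 2.109941
  k3 = f(0.440000, 0.344398) = 2.111390
  k4 = f(0.480000, 0.428911) = 2.046035
  y ← 0.260000 + (0.08/6)·(k1 + 2k2 + 2k3 + k4) = 0.428681
y(0.48) ≈ 0.4287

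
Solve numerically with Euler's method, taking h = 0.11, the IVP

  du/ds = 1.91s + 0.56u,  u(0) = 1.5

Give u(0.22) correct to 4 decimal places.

Euler: u_{n+1} = u_n + h·f(s_n, u_n).
s=0.000000, u=1.500000: f=0.840000 → u ← 1.500000 + 0.11·0.840000 = 1.592400
s=0.110000, u=1.592400: f=1.101844 → u ← 1.592400 + 0.11·1.101844 = 1.713603
u(0.22) ≈ 1.7136

1.7136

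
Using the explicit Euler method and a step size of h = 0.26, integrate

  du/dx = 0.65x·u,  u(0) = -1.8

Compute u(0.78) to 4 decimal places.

-2.0442

Euler: u_{n+1} = u_n + h·f(x_n, u_n).
x=0.000000, u=-1.800000: f=0.000000 → u ← -1.800000 + 0.26·0.000000 = -1.800000
x=0.260000, u=-1.800000: f=-0.304200 → u ← -1.800000 + 0.26·(-0.304200) = -1.879092
x=0.520000, u=-1.879092: f=-0.635133 → u ← -1.879092 + 0.26·(-0.635133) = -2.044227
u(0.78) ≈ -2.0442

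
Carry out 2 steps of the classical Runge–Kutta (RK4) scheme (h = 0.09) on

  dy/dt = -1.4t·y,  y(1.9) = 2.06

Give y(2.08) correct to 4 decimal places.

1.2476

RK4: k1 = f(t_n, y_n); k2 = f(t_n + h/2, y_n + (h/2)·k1); k3 = f(t_n + h/2, y_n + (h/2)·k2); k4 = f(t_n + h, y_n + h·k3); y_{n+1} = y_n + (h/6)·(k1 + 2k2 + 2k3 + k4).
t=1.900000, y=2.060000:
  k1 = f(1.900000, 2.060000) = -5.479600
  k2 = f(1.945000, 1.813418) = -4.937937
  k3 = f(1.945000, 1.837793) = -5.004310
  k4 = f(1.990000, 1.609612) = -4.484379
  y ← 2.060000 + (0.09/6)·(k1 + 2k2 + 2k3 + k4) = 1.612273
t=1.990000, y=1.612273:
  k1 = f(1.990000, 1.612273) = -4.491792
  k2 = f(2.035000, 1.410142) = -4.017495
  k3 = f(2.035000, 1.431486) = -4.078303
  k4 = f(2.080000, 1.245226) = -3.626097
  y ← 1.612273 + (0.09/6)·(k1 + 2k2 + 2k3 + k4) = 1.247631
y(2.08) ≈ 1.2476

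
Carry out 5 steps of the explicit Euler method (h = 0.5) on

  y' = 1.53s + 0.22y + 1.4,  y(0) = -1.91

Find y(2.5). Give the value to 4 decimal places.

5.4104

Euler: y_{n+1} = y_n + h·f(s_n, y_n).
s=0.000000, y=-1.910000: f=0.979800 → y ← -1.910000 + 0.5·0.979800 = -1.420100
s=0.500000, y=-1.420100: f=1.852578 → y ← -1.420100 + 0.5·1.852578 = -0.493811
s=1.000000, y=-0.493811: f=2.821362 → y ← -0.493811 + 0.5·2.821362 = 0.916870
s=1.500000, y=0.916870: f=3.896711 → y ← 0.916870 + 0.5·3.896711 = 2.865225
s=2.000000, y=2.865225: f=5.090350 → y ← 2.865225 + 0.5·5.090350 = 5.410400
y(2.5) ≈ 5.4104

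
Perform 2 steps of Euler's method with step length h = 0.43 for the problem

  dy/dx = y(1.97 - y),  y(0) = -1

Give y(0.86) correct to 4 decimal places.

-6.4357

Euler: y_{n+1} = y_n + h·f(x_n, y_n).
x=0.000000, y=-1.000000: f=-2.970000 → y ← -1.000000 + 0.43·(-2.970000) = -2.277100
x=0.430000, y=-2.277100: f=-9.671071 → y ← -2.277100 + 0.43·(-9.671071) = -6.435661
y(0.86) ≈ -6.4357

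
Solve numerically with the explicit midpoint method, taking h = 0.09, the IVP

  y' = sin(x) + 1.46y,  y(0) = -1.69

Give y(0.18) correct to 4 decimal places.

-2.1792

Midpoint: k1 = f(x_n, y_n); k2 = f(x_n + h/2, y_n + (h/2)·k1); y_{n+1} = y_n + h·k2.
x=0.000000, y=-1.690000:
  k1 = f(0.000000, -1.690000) = -2.467400
  k2 = f(0.045000, -1.801033) = -2.584523
  y ← -1.690000 + 0.09·(-2.584523) = -1.922607
x=0.090000, y=-1.922607:
  k1 = f(0.090000, -1.922607) = -2.717128
  k2 = f(0.135000, -2.044878) = -2.850931
  y ← -1.922607 + 0.09·(-2.850931) = -2.179191
y(0.18) ≈ -2.1792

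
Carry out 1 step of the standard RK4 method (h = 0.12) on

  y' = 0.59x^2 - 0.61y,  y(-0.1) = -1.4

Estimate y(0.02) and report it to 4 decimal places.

RK4: k1 = f(x_n, y_n); k2 = f(x_n + h/2, y_n + (h/2)·k1); k3 = f(x_n + h/2, y_n + (h/2)·k2); k4 = f(x_n + h, y_n + h·k3); y_{n+1} = y_n + (h/6)·(k1 + 2k2 + 2k3 + k4).
x=-0.100000, y=-1.400000:
  k1 = f(-0.100000, -1.400000) = 0.859900
  k2 = f(-0.040000, -1.348406) = 0.823472
  k3 = f(-0.040000, -1.350592) = 0.824805
  k4 = f(0.020000, -1.301023) = 0.793860
  y ← -1.400000 + (0.12/6)·(k1 + 2k2 + 2k3 + k4) = -1.300994
y(0.02) ≈ -1.3010

-1.3010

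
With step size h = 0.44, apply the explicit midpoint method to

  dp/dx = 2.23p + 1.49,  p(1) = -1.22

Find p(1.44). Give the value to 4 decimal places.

-2.0271

Midpoint: k1 = f(x_n, p_n); k2 = f(x_n + h/2, p_n + (h/2)·k1); p_{n+1} = p_n + h·k2.
x=1.000000, p=-1.220000:
  k1 = f(1.000000, -1.220000) = -1.230600
  k2 = f(1.220000, -1.490732) = -1.834332
  p ← -1.220000 + 0.44·(-1.834332) = -2.027106
p(1.44) ≈ -2.0271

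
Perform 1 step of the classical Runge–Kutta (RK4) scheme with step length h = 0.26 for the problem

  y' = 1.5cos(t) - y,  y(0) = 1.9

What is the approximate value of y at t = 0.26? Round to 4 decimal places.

RK4: k1 = f(t_n, y_n); k2 = f(t_n + h/2, y_n + (h/2)·k1); k3 = f(t_n + h/2, y_n + (h/2)·k2); k4 = f(t_n + h, y_n + h·k3); y_{n+1} = y_n + (h/6)·(k1 + 2k2 + 2k3 + k4).
t=0.000000, y=1.900000:
  k1 = f(0.000000, 1.900000) = -0.400000
  k2 = f(0.130000, 1.848000) = -0.360657
  k3 = f(0.130000, 1.853115) = -0.365772
  k4 = f(0.260000, 1.804899) = -0.355314
  y ← 1.900000 + (0.26/6)·(k1 + 2k2 + 2k3 + k4) = 1.804313
y(0.26) ≈ 1.8043

1.8043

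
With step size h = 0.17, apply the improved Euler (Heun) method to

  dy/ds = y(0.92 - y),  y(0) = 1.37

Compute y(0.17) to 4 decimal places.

Heun: k1 = f(s_n, y_n); k2 = f(s_n + h, y_n + h·k1); y_{n+1} = y_n + (h/2)·(k1 + k2).
s=0.000000, y=1.370000:
  k1 = f(0.000000, 1.370000) = -0.616500
  k2 = f(0.170000, 1.265195) = -0.436739
  y ← 1.370000 + (0.17/2)·(-0.616500 + (-0.436739)) = 1.280475
y(0.17) ≈ 1.2805

1.2805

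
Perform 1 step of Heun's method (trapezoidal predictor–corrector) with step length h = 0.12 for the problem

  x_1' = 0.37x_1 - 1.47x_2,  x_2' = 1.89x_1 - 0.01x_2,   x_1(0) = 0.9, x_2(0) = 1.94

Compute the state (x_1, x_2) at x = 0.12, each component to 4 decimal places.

Heun on (x_1,x_2): k1 = f(x_n, state_n); k2 = f(x_n + h, state_n + h·k1); state_{n+1} = state_n + (h/2)·(k1 + k2).
0.000000: (0.900000, 1.940000)
  k1 = (-2.518800, 1.681600)
  predictor → (0.597744, 2.141792)
  k2 = (-2.927269, 1.108318)
  → (0.573236, 2.107395)
(x_1(0.12), x_2(0.12)) ≈ (0.5732, 2.1074)

0.5732, 2.1074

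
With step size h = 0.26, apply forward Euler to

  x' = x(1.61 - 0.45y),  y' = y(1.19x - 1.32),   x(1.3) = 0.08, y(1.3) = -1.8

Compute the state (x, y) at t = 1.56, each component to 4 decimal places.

Euler on (x,y): x_{n+1} = x_n + h·x', y_{n+1} = y_n + h·y'.
1.300000: (0.080000, -1.800000); f=(0.193600, 2.204640) → (0.130336, -1.226794)
(x(1.56), y(1.56)) ≈ (0.1303, -1.2268)

0.1303, -1.2268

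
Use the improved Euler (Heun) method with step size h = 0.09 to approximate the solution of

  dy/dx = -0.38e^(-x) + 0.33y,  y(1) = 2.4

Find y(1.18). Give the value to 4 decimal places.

Heun: k1 = f(x_n, y_n); k2 = f(x_n + h, y_n + h·k1); y_{n+1} = y_n + (h/2)·(k1 + k2).
x=1.000000, y=2.400000:
  k1 = f(1.000000, 2.400000) = 0.652206
  k2 = f(1.090000, 2.458699) = 0.683608
  y ← 2.400000 + (0.09/2)·(0.652206 + 0.683608) = 2.460112
x=1.090000, y=2.460112:
  k1 = f(1.090000, 2.460112) = 0.684075
  k2 = f(1.180000, 2.521678) = 0.715388
  y ← 2.460112 + (0.09/2)·(0.684075 + 0.715388) = 2.523087
y(1.18) ≈ 2.5231

2.5231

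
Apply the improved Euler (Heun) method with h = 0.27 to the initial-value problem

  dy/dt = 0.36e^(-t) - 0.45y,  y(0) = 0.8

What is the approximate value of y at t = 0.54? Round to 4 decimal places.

0.7594

Heun: k1 = f(t_n, y_n); k2 = f(t_n + h, y_n + h·k1); y_{n+1} = y_n + (h/2)·(k1 + k2).
t=0.000000, y=0.800000:
  k1 = f(0.000000, 0.800000) = 0.000000
  k2 = f(0.270000, 0.800000) = -0.085183
  y ← 0.800000 + (0.27/2)·(0.000000 + (-0.085183)) = 0.788500
t=0.270000, y=0.788500:
  k1 = f(0.270000, 0.788500) = -0.080008
  k2 = f(0.540000, 0.766898) = -0.135315
  y ← 0.788500 + (0.27/2)·(-0.080008 + (-0.135315)) = 0.759432
y(0.54) ≈ 0.7594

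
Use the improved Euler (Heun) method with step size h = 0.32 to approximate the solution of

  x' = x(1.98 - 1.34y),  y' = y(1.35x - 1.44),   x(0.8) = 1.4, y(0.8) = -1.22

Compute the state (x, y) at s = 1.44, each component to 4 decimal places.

Heun on (x,y): k1 = f(s_n, state_n); k2 = f(s_n + h, state_n + h·k1); state_{n+1} = state_n + (h/2)·(k1 + k2).
0.800000: (1.400000, -1.220000)
  k1 = (5.060720, -0.549000)
  predictor → (3.019430, -1.395680)
  k2 = (11.625445, -3.679335)
  → (4.069786, -1.896534)
1.120000: (4.069786, -1.896534)
  k1 = (18.400949, -7.688948)
  predictor → (9.958090, -4.356997)
  k2 = (77.856093, -52.298873)
  → (19.470913, -11.494585)
(x(1.44), y(1.44)) ≈ (19.4709, -11.4946)

19.4709, -11.4946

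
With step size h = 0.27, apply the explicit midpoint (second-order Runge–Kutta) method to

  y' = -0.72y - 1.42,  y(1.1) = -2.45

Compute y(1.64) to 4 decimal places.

-2.2970

Midpoint: k1 = f(t_n, y_n); k2 = f(t_n + h/2, y_n + (h/2)·k1); y_{n+1} = y_n + h·k2.
t=1.100000, y=-2.450000:
  k1 = f(1.100000, -2.450000) = 0.344000
  k2 = f(1.235000, -2.403560) = 0.310563
  y ← -2.450000 + 0.27·0.310563 = -2.366148
t=1.370000, y=-2.366148:
  k1 = f(1.370000, -2.366148) = 0.283627
  k2 = f(1.505000, -2.327858) = 0.256058
  y ← -2.366148 + 0.27·0.256058 = -2.297012
y(1.64) ≈ -2.2970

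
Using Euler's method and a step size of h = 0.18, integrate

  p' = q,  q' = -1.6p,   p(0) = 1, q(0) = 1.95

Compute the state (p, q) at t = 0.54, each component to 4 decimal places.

Euler on (p,q): p_{n+1} = p_n + h·p', q_{n+1} = q_n + h·q'.
0.000000: (1.000000, 1.950000); f=(1.950000, -1.600000) → (1.351000, 1.662000)
0.180000: (1.351000, 1.662000); f=(1.662000, -2.161600) → (1.650160, 1.272912)
0.360000: (1.650160, 1.272912); f=(1.272912, -2.640256) → (1.879284, 0.797666)
(p(0.54), q(0.54)) ≈ (1.8793, 0.7977)

1.8793, 0.7977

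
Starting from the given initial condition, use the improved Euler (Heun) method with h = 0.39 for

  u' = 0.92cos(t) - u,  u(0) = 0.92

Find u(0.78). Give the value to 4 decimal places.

Heun: k1 = f(t_n, u_n); k2 = f(t_n + h, u_n + h·k1); u_{n+1} = u_n + (h/2)·(k1 + k2).
t=0.000000, u=0.920000:
  k1 = f(0.000000, 0.920000) = 0.000000
  k2 = f(0.390000, 0.920000) = -0.069084
  u ← 0.920000 + (0.39/2)·(0.000000 + (-0.069084)) = 0.906529
t=0.390000, u=0.906529:
  k1 = f(0.390000, 0.906529) = -0.055612
  k2 = f(0.780000, 0.884840) = -0.230799
  u ← 0.906529 + (0.39/2)·(-0.055612 + (-0.230799)) = 0.850678
u(0.78) ≈ 0.8507

0.8507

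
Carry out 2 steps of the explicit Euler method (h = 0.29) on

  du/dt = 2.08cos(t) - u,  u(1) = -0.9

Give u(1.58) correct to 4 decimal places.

Euler: u_{n+1} = u_n + h·f(t_n, u_n).
t=1.000000, u=-0.900000: f=2.023829 → u ← -0.900000 + 0.29·2.023829 = -0.313090
t=1.290000, u=-0.313090: f=0.889501 → u ← -0.313090 + 0.29·0.889501 = -0.055134
u(1.58) ≈ -0.0551

-0.0551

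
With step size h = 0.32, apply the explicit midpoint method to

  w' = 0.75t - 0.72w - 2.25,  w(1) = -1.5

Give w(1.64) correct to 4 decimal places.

-1.5767

Midpoint: k1 = f(t_n, w_n); k2 = f(t_n + h/2, w_n + (h/2)·k1); w_{n+1} = w_n + h·k2.
t=1.000000, w=-1.500000:
  k1 = f(1.000000, -1.500000) = -0.420000
  k2 = f(1.160000, -1.567200) = -0.251616
  w ← -1.500000 + 0.32·(-0.251616) = -1.580517
t=1.320000, w=-1.580517:
  k1 = f(1.320000, -1.580517) = -0.122028
  k2 = f(1.480000, -1.600042) = 0.012030
  w ← -1.580517 + 0.32·0.012030 = -1.576668
w(1.64) ≈ -1.5767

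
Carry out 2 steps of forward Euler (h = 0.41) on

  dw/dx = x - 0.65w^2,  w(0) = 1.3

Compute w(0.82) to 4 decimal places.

Euler: w_{n+1} = w_n + h·f(x_n, w_n).
x=0.000000, w=1.300000: f=-1.098500 → w ← 1.300000 + 0.41·(-1.098500) = 0.849615
x=0.410000, w=0.849615: f=-0.059200 → w ← 0.849615 + 0.41·(-0.059200) = 0.825343
w(0.82) ≈ 0.8253

0.8253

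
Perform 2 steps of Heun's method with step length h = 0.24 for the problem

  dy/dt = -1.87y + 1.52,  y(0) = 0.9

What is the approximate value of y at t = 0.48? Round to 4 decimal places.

0.8499

Heun: k1 = f(t_n, y_n); k2 = f(t_n + h, y_n + h·k1); y_{n+1} = y_n + (h/2)·(k1 + k2).
t=0.000000, y=0.900000:
  k1 = f(0.000000, 0.900000) = -0.163000
  k2 = f(0.240000, 0.860880) = -0.089846
  y ← 0.900000 + (0.24/2)·(-0.163000 + (-0.089846)) = 0.869659
t=0.240000, y=0.869659:
  k1 = f(0.240000, 0.869659) = -0.106261
  k2 = f(0.480000, 0.844156) = -0.058571
  y ← 0.869659 + (0.24/2)·(-0.106261 + (-0.058571)) = 0.849879
y(0.48) ≈ 0.8499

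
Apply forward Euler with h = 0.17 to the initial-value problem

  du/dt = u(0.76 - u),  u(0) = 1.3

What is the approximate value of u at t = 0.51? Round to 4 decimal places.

1.0336

Euler: u_{n+1} = u_n + h·f(t_n, u_n).
t=0.000000, u=1.300000: f=-0.702000 → u ← 1.300000 + 0.17·(-0.702000) = 1.180660
t=0.170000, u=1.180660: f=-0.496656 → u ← 1.180660 + 0.17·(-0.496656) = 1.096228
t=0.340000, u=1.096228: f=-0.368583 → u ← 1.096228 + 0.17·(-0.368583) = 1.033569
u(0.51) ≈ 1.0336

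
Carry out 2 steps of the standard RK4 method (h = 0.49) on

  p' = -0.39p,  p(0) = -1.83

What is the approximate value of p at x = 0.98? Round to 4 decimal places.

RK4: k1 = f(x_n, p_n); k2 = f(x_n + h/2, p_n + (h/2)·k1); k3 = f(x_n + h/2, p_n + (h/2)·k2); k4 = f(x_n + h, p_n + h·k3); p_{n+1} = p_n + (h/6)·(k1 + 2k2 + 2k3 + k4).
x=0.000000, p=-1.830000:
  k1 = f(0.000000, -1.830000) = 0.713700
  k2 = f(0.245000, -1.655144) = 0.645506
  k3 = f(0.245000, -1.671851) = 0.652022
  k4 = f(0.490000, -1.510509) = 0.589099
  p ← -1.830000 + (0.49/6)·(k1 + 2k2 + 2k3 + k4) = -1.511675
x=0.490000, p=-1.511675:
  k1 = f(0.490000, -1.511675) = 0.589553
  k2 = f(0.735000, -1.367235) = 0.533222
  k3 = f(0.735000, -1.381036) = 0.538604
  k4 = f(0.980000, -1.247759) = 0.486626
  p ← -1.511675 + (0.49/6)·(k1 + 2k2 + 2k3 + k4) = -1.248722
p(0.98) ≈ -1.2487

-1.2487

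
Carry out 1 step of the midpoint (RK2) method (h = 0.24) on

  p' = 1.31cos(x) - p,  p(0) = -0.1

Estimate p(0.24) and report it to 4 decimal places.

Midpoint: k1 = f(x_n, p_n); k2 = f(x_n + h/2, p_n + (h/2)·k1); p_{n+1} = p_n + h·k2.
x=0.000000, p=-0.100000:
  k1 = f(0.000000, -0.100000) = 1.410000
  k2 = f(0.120000, 0.069200) = 1.231379
  p ← -0.100000 + 0.24·1.231379 = 0.195531
p(0.24) ≈ 0.1955

0.1955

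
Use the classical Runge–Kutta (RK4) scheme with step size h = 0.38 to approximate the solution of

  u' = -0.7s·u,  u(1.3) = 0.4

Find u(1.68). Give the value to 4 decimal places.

RK4: k1 = f(s_n, u_n); k2 = f(s_n + h/2, u_n + (h/2)·k1); k3 = f(s_n + h/2, u_n + (h/2)·k2); k4 = f(s_n + h, u_n + h·k3); u_{n+1} = u_n + (h/6)·(k1 + 2k2 + 2k3 + k4).
s=1.300000, u=0.400000:
  k1 = f(1.300000, 0.400000) = -0.364000
  k2 = f(1.490000, 0.330840) = -0.345066
  k3 = f(1.490000, 0.334437) = -0.348818
  k4 = f(1.680000, 0.267449) = -0.314520
  u ← 0.400000 + (0.38/6)·(k1 + 2k2 + 2k3 + k4) = 0.269135
u(1.68) ≈ 0.2691

0.2691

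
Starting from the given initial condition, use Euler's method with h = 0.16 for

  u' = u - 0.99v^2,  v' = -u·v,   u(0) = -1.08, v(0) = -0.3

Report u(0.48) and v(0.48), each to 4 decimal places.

-1.7561, -0.5240

Euler on (u,v): u_{n+1} = u_n + h·u', v_{n+1} = v_n + h·v'.
0.000000: (-1.080000, -0.300000); f=(-1.169100, -0.324000) → (-1.267056, -0.351840)
0.160000: (-1.267056, -0.351840); f=(-1.389609, -0.445801) → (-1.489394, -0.423168)
0.320000: (-1.489394, -0.423168); f=(-1.666674, -0.630264) → (-1.756061, -0.524010)
(u(0.48), v(0.48)) ≈ (-1.7561, -0.5240)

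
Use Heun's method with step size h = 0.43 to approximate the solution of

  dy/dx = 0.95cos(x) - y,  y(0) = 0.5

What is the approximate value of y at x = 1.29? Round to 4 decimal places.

0.5689

Heun: k1 = f(x_n, y_n); k2 = f(x_n + h, y_n + h·k1); y_{n+1} = y_n + (h/2)·(k1 + k2).
x=0.000000, y=0.500000:
  k1 = f(0.000000, 0.500000) = 0.450000
  k2 = f(0.430000, 0.693500) = 0.170017
  y ← 0.500000 + (0.43/2)·(0.450000 + 0.170017) = 0.633304
x=0.430000, y=0.633304:
  k1 = f(0.430000, 0.633304) = 0.230214
  k2 = f(0.860000, 0.732296) = -0.112480
  y ← 0.633304 + (0.43/2)·(0.230214 + (-0.112480)) = 0.658616
x=0.860000, y=0.658616:
  k1 = f(0.860000, 0.658616) = -0.038801
  k2 = f(1.290000, 0.641932) = -0.378667
  y ← 0.658616 + (0.43/2)·(-0.038801 + (-0.378667)) = 0.568861
y(1.29) ≈ 0.5689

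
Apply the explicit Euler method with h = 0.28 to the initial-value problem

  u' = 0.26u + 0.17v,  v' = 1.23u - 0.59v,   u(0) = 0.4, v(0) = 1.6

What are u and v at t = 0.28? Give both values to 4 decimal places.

Euler on (u,v): u_{n+1} = u_n + h·u', v_{n+1} = v_n + h·v'.
0.000000: (0.400000, 1.600000); f=(0.376000, -0.452000) → (0.505280, 1.473440)
(u(0.28), v(0.28)) ≈ (0.5053, 1.4734)

0.5053, 1.4734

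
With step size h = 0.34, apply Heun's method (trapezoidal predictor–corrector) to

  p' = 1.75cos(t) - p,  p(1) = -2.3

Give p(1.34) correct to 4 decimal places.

Heun: k1 = f(t_n, p_n); k2 = f(t_n + h, p_n + h·k1); p_{n+1} = p_n + (h/2)·(k1 + k2).
t=1.000000, p=-2.300000:
  k1 = f(1.000000, -2.300000) = 3.245529
  k2 = f(1.340000, -1.196520) = 1.596838
  p ← -2.300000 + (0.34/2)·(3.245529 + 1.596838) = -1.476798
p(1.34) ≈ -1.4768

-1.4768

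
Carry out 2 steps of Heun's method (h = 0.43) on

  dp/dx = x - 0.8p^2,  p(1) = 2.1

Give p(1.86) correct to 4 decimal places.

1.6041

Heun: k1 = f(x_n, p_n); k2 = f(x_n + h, p_n + h·k1); p_{n+1} = p_n + (h/2)·(k1 + k2).
x=1.000000, p=2.100000:
  k1 = f(1.000000, 2.100000) = -2.528000
  k2 = f(1.430000, 1.012960) = 0.609130
  p ← 2.100000 + (0.43/2)·(-2.528000 + 0.609130) = 1.687443
x=1.430000, p=1.687443:
  k1 = f(1.430000, 1.687443) = -0.847971
  k2 = f(1.860000, 1.322815) = 0.460127
  p ← 1.687443 + (0.43/2)·(-0.847971 + 0.460127) = 1.604057
p(1.86) ≈ 1.6041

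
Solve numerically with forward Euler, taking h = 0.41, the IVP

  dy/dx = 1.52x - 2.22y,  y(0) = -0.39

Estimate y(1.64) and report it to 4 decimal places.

Euler: y_{n+1} = y_n + h·f(x_n, y_n).
x=0.000000, y=-0.390000: f=0.865800 → y ← -0.390000 + 0.41·0.865800 = -0.035022
x=0.410000, y=-0.035022: f=0.700949 → y ← -0.035022 + 0.41·0.700949 = 0.252367
x=0.820000, y=0.252367: f=0.686145 → y ← 0.252367 + 0.41·0.686145 = 0.533687
x=1.230000, y=0.533687: f=0.684816 → y ← 0.533687 + 0.41·0.684816 = 0.814461
y(1.64) ≈ 0.8145

0.8145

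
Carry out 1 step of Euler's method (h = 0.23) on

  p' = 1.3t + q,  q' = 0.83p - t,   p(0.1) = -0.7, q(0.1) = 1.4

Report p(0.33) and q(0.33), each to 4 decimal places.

Euler on (p,q): p_{n+1} = p_n + h·p', q_{n+1} = q_n + h·q'.
0.100000: (-0.700000, 1.400000); f=(1.530000, -0.681000) → (-0.348100, 1.243370)
(p(0.33), q(0.33)) ≈ (-0.3481, 1.2434)

-0.3481, 1.2434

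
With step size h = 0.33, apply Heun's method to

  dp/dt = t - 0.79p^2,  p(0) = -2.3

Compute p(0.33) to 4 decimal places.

Heun: k1 = f(t_n, p_n); k2 = f(t_n + h, p_n + h·k1); p_{n+1} = p_n + (h/2)·(k1 + k2).
t=0.000000, p=-2.300000:
  k1 = f(0.000000, -2.300000) = -4.179100
  k2 = f(0.330000, -3.679103) = -10.363281
  p ← -2.300000 + (0.33/2)·(-4.179100 + (-10.363281)) = -4.699493
p(0.33) ≈ -4.6995

-4.6995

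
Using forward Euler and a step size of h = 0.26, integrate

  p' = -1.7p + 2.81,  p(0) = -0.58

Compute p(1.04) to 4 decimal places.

Euler: p_{n+1} = p_n + h·f(t_n, p_n).
t=0.000000, p=-0.580000: f=3.796000 → p ← -0.580000 + 0.26·3.796000 = 0.406960
t=0.260000, p=0.406960: f=2.118168 → p ← 0.406960 + 0.26·2.118168 = 0.957684
t=0.520000, p=0.957684: f=1.181938 → p ← 0.957684 + 0.26·1.181938 = 1.264987
t=0.780000, p=1.264987: f=0.659521 → p ← 1.264987 + 0.26·0.659521 = 1.436463
p(1.04) ≈ 1.4365

1.4365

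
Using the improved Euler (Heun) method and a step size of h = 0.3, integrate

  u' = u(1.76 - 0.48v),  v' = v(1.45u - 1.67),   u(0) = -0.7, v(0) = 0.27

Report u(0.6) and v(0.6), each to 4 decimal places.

Heun on (u,v): k1 = f(t_n, state_n); k2 = f(t_n + h, state_n + h·k1); state_{n+1} = state_n + (h/2)·(k1 + k2).
0.000000: (-0.700000, 0.270000)
  k1 = (-1.141280, -0.724950)
  predictor → (-1.042384, 0.052515)
  k2 = (-1.808320, -0.167074)
  → (-1.142440, 0.136196)
0.300000: (-1.142440, 0.136196)
  k1 = (-1.936008, -0.453062)
  predictor → (-1.723243, 0.000278)
  k2 = (-3.032677, -0.001157)
  → (-1.887743, 0.068063)
(u(0.6), v(0.6)) ≈ (-1.8877, 0.0681)

-1.8877, 0.0681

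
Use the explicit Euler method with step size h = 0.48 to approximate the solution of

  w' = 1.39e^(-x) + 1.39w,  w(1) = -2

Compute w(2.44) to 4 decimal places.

-8.2387

Euler: w_{n+1} = w_n + h·f(x_n, w_n).
x=1.000000, w=-2.000000: f=-2.268648 → w ← -2.000000 + 0.48·(-2.268648) = -3.088951
x=1.480000, w=-3.088951: f=-3.977225 → w ← -3.088951 + 0.48·(-3.977225) = -4.998019
x=1.960000, w=-4.998019: f=-6.751453 → w ← -4.998019 + 0.48·(-6.751453) = -8.238716
w(2.44) ≈ -8.2387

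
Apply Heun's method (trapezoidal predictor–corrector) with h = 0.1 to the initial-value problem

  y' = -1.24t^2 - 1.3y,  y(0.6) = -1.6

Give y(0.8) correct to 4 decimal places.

-1.3445

Heun: k1 = f(t_n, y_n); k2 = f(t_n + h, y_n + h·k1); y_{n+1} = y_n + (h/2)·(k1 + k2).
t=0.600000, y=-1.600000:
  k1 = f(0.600000, -1.600000) = 1.633600
  k2 = f(0.700000, -1.436640) = 1.260032
  y ← -1.600000 + (0.1/2)·(1.633600 + 1.260032) = -1.455318
t=0.700000, y=-1.455318:
  k1 = f(0.700000, -1.455318) = 1.284314
  k2 = f(0.800000, -1.326887) = 0.931353
  y ← -1.455318 + (0.1/2)·(1.284314 + 0.931353) = -1.344535
y(0.8) ≈ -1.3445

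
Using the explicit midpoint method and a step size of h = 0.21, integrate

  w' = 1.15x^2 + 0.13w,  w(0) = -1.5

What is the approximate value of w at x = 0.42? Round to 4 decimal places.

-1.5573

Midpoint: k1 = f(x_n, w_n); k2 = f(x_n + h/2, w_n + (h/2)·k1); w_{n+1} = w_n + h·k2.
x=0.000000, w=-1.500000:
  k1 = f(0.000000, -1.500000) = -0.195000
  k2 = f(0.105000, -1.520475) = -0.184983
  w ← -1.500000 + 0.21·(-0.184983) = -1.538846
x=0.210000, w=-1.538846:
  k1 = f(0.210000, -1.538846) = -0.149335
  k2 = f(0.315000, -1.554527) = -0.087980
  w ← -1.538846 + 0.21·(-0.087980) = -1.557322
w(0.42) ≈ -1.5573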